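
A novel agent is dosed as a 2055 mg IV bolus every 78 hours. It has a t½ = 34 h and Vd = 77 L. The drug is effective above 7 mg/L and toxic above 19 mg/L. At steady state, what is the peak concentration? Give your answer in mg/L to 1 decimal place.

33.5 mg/L

k = ln2/t½ = ln2/34 ≈ 0.020387 h⁻¹; fraction remaining f = e^(−kτ) = e^(−0.020387×78) ≈ 0.2039.
Accumulation ratio R = 1/(1 − f) ≈ 1/0.7961 ≈ 1.2561.
Single-dose peak C₀ = D/Vd = 2055/77 ≈ 26.688 mg/L.
Steady-state peak Cmax,ss = C₀·R ≈ 26.688 × 1.2561 ≈ 33.523 mg/L.
Peak 33.5 mg/L vs MTC 19 mg/L: exceeds toxic threshold.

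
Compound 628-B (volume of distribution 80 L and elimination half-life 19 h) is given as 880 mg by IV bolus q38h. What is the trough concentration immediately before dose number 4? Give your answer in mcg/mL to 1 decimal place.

f = (1/2)^(τ/t½) = (1/2)^(38/19) ≈ 0.2500.
C₀ = D/Vd = 880/80 ≈ 11.000 mcg/mL.
Before the 4th dose, 3 doses have been given. Superposition: Cmin = C₀·(f + f² + … + f^3).
≈ 11.000 × (0.2500 + 0.0625 + 0.0156) ≈ 11.000 × 0.3281 ≈ 3.609 mcg/mL.

3.6 mcg/mL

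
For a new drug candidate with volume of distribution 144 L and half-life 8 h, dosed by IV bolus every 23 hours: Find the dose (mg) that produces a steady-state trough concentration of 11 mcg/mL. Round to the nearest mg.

τ/t½ = 23/8 ≈ 2.875, so f = (1/2)^(23/8) ≈ 0.136313.
Cmin,ss = (D/Vd)·f/(1−f), so D = Cmin,ss·Vd·(1−f)/f.
D = 11 × 144 × (1−f)/f ≈ 11 × 144 × 6.33606 ≈ 10036.32 mg.

10036 mg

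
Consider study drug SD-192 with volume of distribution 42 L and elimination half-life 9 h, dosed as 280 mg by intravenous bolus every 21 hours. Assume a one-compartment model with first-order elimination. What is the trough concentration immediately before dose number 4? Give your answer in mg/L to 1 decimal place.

1.6 mg/L

f = (1/2)^(τ/t½) = (1/2)^(21/9) ≈ 0.1984.
C₀ = D/Vd = 280/42 ≈ 6.667 mg/L.
Before the 4th dose, 3 doses have been given. Superposition: Cmin = C₀·(f + f² + … + f^3).
≈ 6.667 × (0.1984 + 0.0394 + 0.0078) ≈ 6.667 × 0.2456 ≈ 1.637 mg/L.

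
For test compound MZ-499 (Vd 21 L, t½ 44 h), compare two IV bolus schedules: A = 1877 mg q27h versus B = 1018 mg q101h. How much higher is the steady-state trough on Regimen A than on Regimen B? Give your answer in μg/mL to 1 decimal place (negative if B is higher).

Regimen A: f = (1/2)^(27/44) ≈ 0.6535; Cmin,ss = (1877/21)·f/(1−f) ≈ 168.573 μg/mL.
Regimen B: f = (1/2)^(101/44) ≈ 0.2037; Cmin,ss = (1018/21)·f/(1−f) ≈ 12.401 μg/mL.
Difference ≈ 168.573 − 12.401 ≈ 156.172 μg/mL.

156.2 μg/mL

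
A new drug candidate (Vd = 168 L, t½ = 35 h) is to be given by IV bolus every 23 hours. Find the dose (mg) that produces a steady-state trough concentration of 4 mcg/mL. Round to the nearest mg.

388 mg

τ/t½ = 23/35 ≈ 0.65714, so f = (1/2)^(23/35) ≈ 0.634133.
Cmin,ss = (D/Vd)·f/(1−f), so D = Cmin,ss·Vd·(1−f)/f.
D = 4 × 168 × (1−f)/f ≈ 4 × 168 × 0.57696 ≈ 387.72 mg.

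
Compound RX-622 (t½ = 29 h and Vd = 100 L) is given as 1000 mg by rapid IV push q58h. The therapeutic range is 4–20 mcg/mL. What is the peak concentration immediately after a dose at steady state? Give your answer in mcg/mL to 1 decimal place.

13.3 mcg/mL

τ = 58 h = 2 half-lives, so f = (1/2)^2 = 0.25.
Accumulation ratio R = 1/(1 − f) = 1/0.75 = 4/3.
Single-dose peak C₀ = D/Vd = 1000/100 = 10 mcg/mL.
Steady-state peak Cmax,ss = C₀·R = 10 × 4/3 ≈ 13.333 mcg/mL.
Peak 13.3 mcg/mL vs MTC 20 mcg/mL: below toxic threshold.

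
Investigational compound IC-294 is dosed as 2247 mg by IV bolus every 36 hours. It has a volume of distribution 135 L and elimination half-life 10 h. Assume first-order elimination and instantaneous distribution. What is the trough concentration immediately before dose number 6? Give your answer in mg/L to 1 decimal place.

f = (1/2)^(τ/t½) = (1/2)^(36/10) ≈ 0.0825.
C₀ = D/Vd = 2247/135 ≈ 16.644 mg/L.
Before the 6th dose, 5 doses have been given. Superposition: Cmin = C₀·(f + f² + … + f^5).
≈ 16.644 × (0.0825 + 0.0068 + 0.0006 + 0.0000 + 0.0000) ≈ 16.644 × 0.0899 ≈ 1.496 mg/L.

1.5 mg/L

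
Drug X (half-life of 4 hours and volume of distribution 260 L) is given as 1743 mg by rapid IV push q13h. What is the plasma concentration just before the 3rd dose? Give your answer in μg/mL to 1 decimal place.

f = (1/2)^(τ/t½) = (1/2)^(13/4) ≈ 0.1051.
C₀ = D/Vd = 1743/260 ≈ 6.704 μg/mL.
Before the 3rd dose, 2 doses have been given. Superposition: Cmin = C₀·(f + f²).
≈ 6.704 × (0.1051 + 0.0110) ≈ 6.704 × 0.1161 ≈ 0.778 μg/mL.

0.8 μg/mL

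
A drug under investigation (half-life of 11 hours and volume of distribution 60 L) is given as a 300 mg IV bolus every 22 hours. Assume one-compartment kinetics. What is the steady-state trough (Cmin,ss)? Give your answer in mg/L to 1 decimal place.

1.7 mg/L

The dosing interval is 2 half-lives, so f = 2^(−2) = 0.25.
At steady state, R = 1/(1 − 0.25) = 4/3.
Single-dose peak C₀ = D/Vd = 300/60 = 5 mg/L.
Steady-state peak Cmax,ss = C₀·R = 5 × 4/3 ≈ 6.667 mg/L.
Steady-state trough Cmin,ss = Cmax,ss·f ≈ 6.667 × 0.25 ≈ 1.667 mg/L.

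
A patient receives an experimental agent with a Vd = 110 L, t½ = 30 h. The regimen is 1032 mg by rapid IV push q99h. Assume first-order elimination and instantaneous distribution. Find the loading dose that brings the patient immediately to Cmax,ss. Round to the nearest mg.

1149 mg

f = (1/2)^(99/30) ≈ 0.101532; accumulation ratio R = 1/(1−f) ≈ 1.11301.
Loading dose to hit Cmax,ss on first dose: D_load = D_maint·R ≈ 1032 × 1.11301 ≈ 1148.63 mg.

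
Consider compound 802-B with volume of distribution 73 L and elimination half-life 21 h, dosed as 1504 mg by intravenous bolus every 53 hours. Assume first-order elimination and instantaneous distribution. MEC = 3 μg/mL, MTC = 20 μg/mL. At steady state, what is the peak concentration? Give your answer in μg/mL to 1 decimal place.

τ/t½ = 53/21 ≈ 2.5238, so fraction remaining f = (1/2)^(53/21) ≈ 0.1739.
At steady state, accumulation factor R = 1/(1 − e^(−kτ)) ≈ 1.2105.
Each bolus raises the concentration by D/Vd = 1504/73 ≈ 20.603 μg/mL.
Cmax,ss = C₀/(1 − f) ≈ 20.603/0.8261 ≈ 24.940 μg/mL.
Peak 24.9 μg/mL vs MTC 20 μg/mL: exceeds toxic threshold.

24.9 μg/mL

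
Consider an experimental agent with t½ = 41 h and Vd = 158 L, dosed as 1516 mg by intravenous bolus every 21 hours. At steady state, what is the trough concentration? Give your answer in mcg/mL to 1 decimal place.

k = ln2/t½ = ln2/41 ≈ 0.016906 h⁻¹; fraction remaining f = e^(−kτ) = e^(−0.016906×21) ≈ 0.7012.
Single-dose peak C₀ = D/Vd = 1516/158 ≈ 9.595 mcg/mL.
Steady-state trough Cmin,ss = C₀·f/(1−f) ≈ 9.595 × 0.7012/0.2988 ≈ 22.517 mcg/mL.

22.5 mcg/mL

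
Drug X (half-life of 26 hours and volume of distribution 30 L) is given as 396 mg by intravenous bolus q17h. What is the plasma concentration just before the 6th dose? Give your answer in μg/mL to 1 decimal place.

20.6 μg/mL

f = (1/2)^(τ/t½) = (1/2)^(17/26) ≈ 0.6356.
C₀ = D/Vd = 396/30 ≈ 13.200 μg/mL.
Before the 6th dose, 5 doses have been given. Superposition: Cmin = C₀·(f + f² + … + f^5).
≈ 13.200 × (0.6356 + 0.4040 + 0.2568 + 0.1632 + 0.1037) ≈ 13.200 × 1.5633 ≈ 20.636 μg/mL.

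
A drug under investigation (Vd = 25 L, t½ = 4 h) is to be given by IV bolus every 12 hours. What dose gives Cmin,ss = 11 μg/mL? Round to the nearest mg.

1925 mg

τ/t½ = 12/4 ≈ 3, so f = (1/2)^(12/4) ≈ 0.125000.
Cmin,ss = (D/Vd)·f/(1−f), so D = Cmin,ss·Vd·(1−f)/f.
D = 11 × 25 × (1−f)/f ≈ 11 × 25 × 7.00000 ≈ 1925.00 mg.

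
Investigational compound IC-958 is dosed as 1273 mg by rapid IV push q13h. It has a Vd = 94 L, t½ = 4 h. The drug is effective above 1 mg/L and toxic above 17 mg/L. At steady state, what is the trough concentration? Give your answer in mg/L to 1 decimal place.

1.6 mg/L

τ/t½ = 13/4 ≈ 3.25, so fraction remaining f = (1/2)^(13/4) ≈ 0.1051.
Accumulation ratio R = 1/(1 − f) ≈ 1/0.8949 ≈ 1.1174.
Single-dose peak C₀ = D/Vd = 1273/94 ≈ 13.543 mg/L.
Steady-state peak Cmax,ss = C₀·R ≈ 13.543 × 1.1174 ≈ 15.133 mg/L.
One interval later, Cmin,ss = Cmax,ss·e^(−kτ) ≈ 15.133 × 0.1051 ≈ 1.590 mg/L.
Trough 1.6 mg/L vs MEC 1 mg/L: adequate.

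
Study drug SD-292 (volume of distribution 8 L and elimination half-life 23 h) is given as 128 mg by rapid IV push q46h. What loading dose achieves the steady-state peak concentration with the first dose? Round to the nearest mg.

f = (1/2)^(46/23) ≈ 0.250000; accumulation ratio R = 1/(1−f) ≈ 1.33333.
Loading dose to hit Cmax,ss on first dose: D_load = D_maint·R ≈ 128 × 1.33333 ≈ 170.67 mg.

171 mg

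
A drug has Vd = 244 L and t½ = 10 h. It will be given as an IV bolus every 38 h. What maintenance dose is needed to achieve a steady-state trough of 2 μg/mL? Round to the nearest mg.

6309 mg

τ/t½ = 38/10 ≈ 3.8, so f = (1/2)^(38/10) ≈ 0.071794.
Cmin,ss = (D/Vd)·f/(1−f), so D = Cmin,ss·Vd·(1−f)/f.
D = 2 × 244 × (1−f)/f ≈ 2 × 244 × 12.92874 ≈ 6309.23 mg.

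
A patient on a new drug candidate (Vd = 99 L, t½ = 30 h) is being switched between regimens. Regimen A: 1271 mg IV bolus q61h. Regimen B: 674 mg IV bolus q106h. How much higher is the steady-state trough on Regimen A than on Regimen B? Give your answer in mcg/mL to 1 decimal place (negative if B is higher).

Regimen A: f = (1/2)^(61/30) ≈ 0.2443; Cmin,ss = (1271/99)·f/(1−f) ≈ 4.150 mcg/mL.
Regimen B: f = (1/2)^(106/30) ≈ 0.0864; Cmin,ss = (674/99)·f/(1−f) ≈ 0.644 mcg/mL.
Difference ≈ 4.150 − 0.644 ≈ 3.506 mcg/mL.

3.5 mcg/mL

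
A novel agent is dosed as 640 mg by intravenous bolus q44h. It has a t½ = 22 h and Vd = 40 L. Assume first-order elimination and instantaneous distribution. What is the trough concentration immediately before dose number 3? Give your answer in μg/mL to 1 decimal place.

f = (1/2)^(τ/t½) = (1/2)^(44/22) ≈ 0.2500.
C₀ = D/Vd = 640/40 ≈ 16.000 μg/mL.
Before the 3rd dose, 2 doses have been given. Superposition: Cmin = C₀·(f + f²).
≈ 16.000 × (0.2500 + 0.0625) ≈ 16.000 × 0.3125 ≈ 5.000 μg/mL.

5.0 μg/mL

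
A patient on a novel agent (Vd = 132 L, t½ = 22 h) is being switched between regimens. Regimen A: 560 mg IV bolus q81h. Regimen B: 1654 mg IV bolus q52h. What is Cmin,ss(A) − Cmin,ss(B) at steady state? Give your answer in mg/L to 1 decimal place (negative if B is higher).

-2.7 mg/L

Regimen A: f = (1/2)^(81/22) ≈ 0.0779; Cmin,ss = (560/132)·f/(1−f) ≈ 0.358 mg/L.
Regimen B: f = (1/2)^(52/22) ≈ 0.1943; Cmin,ss = (1654/132)·f/(1−f) ≈ 3.022 mg/L.
Difference ≈ 0.358 − 3.022 ≈ -2.664 mg/L.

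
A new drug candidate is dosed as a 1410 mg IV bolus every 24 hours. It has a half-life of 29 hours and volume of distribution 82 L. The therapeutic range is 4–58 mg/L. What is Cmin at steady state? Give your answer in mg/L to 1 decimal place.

22.2 mg/L

k = ln2/t½ = ln2/29 ≈ 0.023902 h⁻¹; fraction remaining f = e^(−kτ) = e^(−0.023902×24) ≈ 0.5635.
At steady state, accumulation factor R = 1/(1 − e^(−kτ)) ≈ 2.2910.
Each bolus raises the concentration by D/Vd = 1410/82 ≈ 17.195 mg/L.
Cmax,ss = C₀/(1 − f) ≈ 17.195/0.4365 ≈ 39.393 mg/L.
Steady-state trough Cmin,ss = Cmax,ss·f ≈ 39.393 × 0.5635 ≈ 22.198 mg/L.
Trough 22.2 mg/L vs MEC 4 mg/L: adequate.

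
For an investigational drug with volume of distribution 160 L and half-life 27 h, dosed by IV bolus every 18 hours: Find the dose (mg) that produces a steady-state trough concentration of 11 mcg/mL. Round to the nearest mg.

1034 mg

τ/t½ = 18/27 ≈ 0.66667, so f = (1/2)^(18/27) ≈ 0.629961.
Cmin,ss = (D/Vd)·f/(1−f), so D = Cmin,ss·Vd·(1−f)/f.
D = 11 × 160 × (1−f)/f ≈ 11 × 160 × 0.58740 ≈ 1033.82 mg.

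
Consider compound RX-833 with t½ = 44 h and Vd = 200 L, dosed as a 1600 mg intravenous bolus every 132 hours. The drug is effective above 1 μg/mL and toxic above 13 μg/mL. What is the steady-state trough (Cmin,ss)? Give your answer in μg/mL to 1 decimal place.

τ = 132 h = 3 half-lives, so f = (1/2)^3 = 0.125.
Accumulation ratio R = 1/(1 − f) = 1/0.875 = 8/7.
Single-dose peak C₀ = D/Vd = 1600/200 = 8 μg/mL.
Steady-state peak Cmax,ss = C₀·R = 8 × 8/7 ≈ 9.143 μg/mL.
Steady-state trough Cmin,ss = Cmax,ss·f ≈ 9.143 × 0.125 ≈ 1.143 μg/mL.
Trough 1.1 μg/mL vs MEC 1 μg/mL: adequate.

1.1 μg/mL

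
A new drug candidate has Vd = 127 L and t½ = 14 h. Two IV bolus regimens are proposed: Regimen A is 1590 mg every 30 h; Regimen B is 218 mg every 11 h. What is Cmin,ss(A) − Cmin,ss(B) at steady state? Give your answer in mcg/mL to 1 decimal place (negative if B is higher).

Regimen A: f = (1/2)^(30/14) ≈ 0.2264; Cmin,ss = (1590/127)·f/(1−f) ≈ 3.664 mcg/mL.
Regimen B: f = (1/2)^(11/14) ≈ 0.5801; Cmin,ss = (218/127)·f/(1−f) ≈ 2.371 mcg/mL.
Difference ≈ 3.664 − 2.371 ≈ 1.293 mcg/mL.

1.3 mcg/mL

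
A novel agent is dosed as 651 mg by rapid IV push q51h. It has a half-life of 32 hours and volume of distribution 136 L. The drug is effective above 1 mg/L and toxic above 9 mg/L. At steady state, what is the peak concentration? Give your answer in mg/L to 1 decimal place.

7.2 mg/L

τ/t½ = 51/32 ≈ 1.5938, so fraction remaining f = (1/2)^(51/32) ≈ 0.3313.
Accumulation ratio R = 1/(1 − f) ≈ 1/0.6687 ≈ 1.4954.
Single-dose peak C₀ = D/Vd = 651/136 ≈ 4.787 mg/L.
Steady-state peak Cmax,ss = C₀·R ≈ 4.787 × 1.4954 ≈ 7.158 mg/L.
Peak 7.2 mg/L vs MTC 9 mg/L: below toxic threshold.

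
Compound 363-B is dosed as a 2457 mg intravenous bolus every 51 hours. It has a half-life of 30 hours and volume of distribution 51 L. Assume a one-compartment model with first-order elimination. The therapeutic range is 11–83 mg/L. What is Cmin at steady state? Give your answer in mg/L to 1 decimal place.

21.4 mg/L

k = ln2/t½ = ln2/30 ≈ 0.023105 h⁻¹; fraction remaining f = e^(−kτ) = e^(−0.023105×51) ≈ 0.3078.
Single-dose peak C₀ = D/Vd = 2457/51 ≈ 48.176 mg/L.
Steady-state trough Cmin,ss = C₀·f/(1−f) ≈ 48.176 × 0.3078/0.6922 ≈ 21.422 mg/L.
Trough 21.4 mg/L vs MEC 11 mg/L: adequate.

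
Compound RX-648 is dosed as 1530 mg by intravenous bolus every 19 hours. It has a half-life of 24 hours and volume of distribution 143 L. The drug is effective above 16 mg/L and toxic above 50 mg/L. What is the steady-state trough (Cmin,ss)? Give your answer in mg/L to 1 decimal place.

k = ln2/t½ = ln2/24 ≈ 0.028881 h⁻¹; fraction remaining f = e^(−kτ) = e^(−0.028881×19) ≈ 0.5777.
At steady state, accumulation factor R = 1/(1 − e^(−kτ)) ≈ 2.3680.
Single-dose peak C₀ = D/Vd = 1530/143 ≈ 10.699 mg/L.
Steady-state peak Cmax,ss = C₀·R ≈ 10.699 × 2.3680 ≈ 25.335 mg/L.
Steady-state trough Cmin,ss = Cmax,ss·f ≈ 25.335 × 0.5777 ≈ 14.636 mg/L.
Trough 14.6 mg/L vs MEC 16 mg/L: subtherapeutic.

14.6 mg/L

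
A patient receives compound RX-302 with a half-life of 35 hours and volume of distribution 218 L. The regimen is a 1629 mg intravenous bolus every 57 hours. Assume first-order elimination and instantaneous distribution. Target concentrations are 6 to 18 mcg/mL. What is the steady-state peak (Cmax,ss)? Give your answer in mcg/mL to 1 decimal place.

Over one 57-h interval, 57/35 ≈ 1.6286 half-lives elapse, leaving f ≈ 0.3234 of each dose.
At steady state, accumulation factor R = 1/(1 − e^(−kτ)) ≈ 1.4780.
Each bolus raises the concentration by D/Vd = 1629/218 ≈ 7.472 mcg/mL.
Cmax,ss = C₀/(1 − f) ≈ 7.472/0.6766 ≈ 11.043 mcg/mL.
Peak 11.0 mcg/mL vs MTC 18 mcg/mL: below toxic threshold.

11.0 mcg/mL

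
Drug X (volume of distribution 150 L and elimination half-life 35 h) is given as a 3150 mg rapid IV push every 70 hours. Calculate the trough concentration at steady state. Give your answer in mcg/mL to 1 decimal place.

7.0 mcg/mL

The dosing interval is 2 half-lives, so f = 2^(−2) = 0.25.
At steady state, R = 1/(1 − 0.25) = 4/3.
Single-dose peak C₀ = D/Vd = 3150/150 = 21 mcg/mL.
Steady-state peak Cmax,ss = C₀·R = 21 × 4/3 ≈ 28.000 mcg/mL.
Steady-state trough Cmin,ss = Cmax,ss·f ≈ 28.000 × 0.25 ≈ 7.000 mcg/mL.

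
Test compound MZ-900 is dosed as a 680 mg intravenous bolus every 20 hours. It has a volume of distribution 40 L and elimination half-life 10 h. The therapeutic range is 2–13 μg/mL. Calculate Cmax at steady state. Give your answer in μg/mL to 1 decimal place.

τ = 20 h = 2 half-lives, so f = (1/2)^2 = 0.25.
At steady state, R = 1/(1 − 0.25) = 4/3.
Single-dose peak C₀ = D/Vd = 680/40 = 17 μg/mL.
Steady-state peak Cmax,ss = C₀·R = 17 × 4/3 ≈ 22.667 μg/mL.
Peak 22.7 μg/mL vs MTC 13 μg/mL: exceeds toxic threshold.

22.7 μg/mL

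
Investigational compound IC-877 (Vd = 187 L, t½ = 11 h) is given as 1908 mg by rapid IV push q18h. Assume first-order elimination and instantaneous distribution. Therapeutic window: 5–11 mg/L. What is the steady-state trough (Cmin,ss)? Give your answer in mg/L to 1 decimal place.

4.8 mg/L

Over one 18-h interval, 18/11 ≈ 1.6364 half-lives elapse, leaving f ≈ 0.3217 of each dose.
Accumulation ratio R = 1/(1 − f) ≈ 1/0.6783 ≈ 1.4743.
Each bolus raises the concentration by D/Vd = 1908/187 ≈ 10.203 mg/L.
Cmax,ss = C₀/(1 − f) ≈ 10.203/0.6783 ≈ 15.042 mg/L.
One interval later, Cmin,ss = Cmax,ss·e^(−kτ) ≈ 15.042 × 0.3217 ≈ 4.839 mg/L.
Trough 4.8 mg/L vs MEC 5 mg/L: subtherapeutic.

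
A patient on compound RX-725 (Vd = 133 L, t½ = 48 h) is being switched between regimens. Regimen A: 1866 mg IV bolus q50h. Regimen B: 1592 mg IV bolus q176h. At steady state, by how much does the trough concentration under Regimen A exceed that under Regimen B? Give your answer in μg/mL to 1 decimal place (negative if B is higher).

Regimen A: f = (1/2)^(50/48) ≈ 0.4858; Cmin,ss = (1866/133)·f/(1−f) ≈ 13.255 μg/mL.
Regimen B: f = (1/2)^(176/48) ≈ 0.0787; Cmin,ss = (1592/133)·f/(1−f) ≈ 1.023 μg/mL.
Difference ≈ 13.255 − 1.023 ≈ 12.232 μg/mL.

12.2 μg/mL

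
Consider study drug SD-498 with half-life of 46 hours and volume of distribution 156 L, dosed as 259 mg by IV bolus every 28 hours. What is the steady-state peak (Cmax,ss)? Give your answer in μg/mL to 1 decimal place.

τ/t½ = 28/46 ≈ 0.6087, so fraction remaining f = (1/2)^(28/46) ≈ 0.6558.
At steady state, accumulation factor R = 1/(1 − e^(−kτ)) ≈ 2.9053.
Single-dose peak C₀ = D/Vd = 259/156 ≈ 1.660 μg/mL.
Cmax,ss = C₀/(1 − f) ≈ 1.660/0.3442 ≈ 4.823 μg/mL.

4.8 μg/mL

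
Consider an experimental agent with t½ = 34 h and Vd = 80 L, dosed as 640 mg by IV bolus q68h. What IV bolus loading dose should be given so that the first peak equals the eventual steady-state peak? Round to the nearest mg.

853 mg

f = (1/2)^(68/34) ≈ 0.250000; accumulation ratio R = 1/(1−f) ≈ 1.33333.
Loading dose to hit Cmax,ss on first dose: D_load = D_maint·R ≈ 640 × 1.33333 ≈ 853.33 mg.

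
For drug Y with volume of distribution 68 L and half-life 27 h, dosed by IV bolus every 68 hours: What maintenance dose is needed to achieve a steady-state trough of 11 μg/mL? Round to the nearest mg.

τ/t½ = 68/27 ≈ 2.5185, so f = (1/2)^(68/27) ≈ 0.174522.
Cmin,ss = (D/Vd)·f/(1−f), so D = Cmin,ss·Vd·(1−f)/f.
D = 11 × 68 × (1−f)/f ≈ 11 × 68 × 4.72994 ≈ 3538.00 mg.

3538 mg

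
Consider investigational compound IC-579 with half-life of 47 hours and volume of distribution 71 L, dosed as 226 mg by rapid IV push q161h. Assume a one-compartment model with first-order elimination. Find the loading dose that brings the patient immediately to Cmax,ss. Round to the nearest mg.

249 mg

f = (1/2)^(161/47) ≈ 0.093071; accumulation ratio R = 1/(1−f) ≈ 1.10262.
Loading dose to hit Cmax,ss on first dose: D_load = D_maint·R ≈ 226 × 1.10262 ≈ 249.19 mg.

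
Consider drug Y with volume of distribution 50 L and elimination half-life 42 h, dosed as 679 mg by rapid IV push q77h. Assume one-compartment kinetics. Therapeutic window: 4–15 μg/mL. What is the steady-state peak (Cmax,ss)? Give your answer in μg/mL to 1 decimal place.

18.9 μg/mL

τ/t½ = 77/42 ≈ 1.8333, so fraction remaining f = (1/2)^(77/42) ≈ 0.2806.
At steady state, accumulation factor R = 1/(1 − e^(−kτ)) ≈ 1.3900.
Each bolus raises the concentration by D/Vd = 679/50 ≈ 13.580 μg/mL.
Steady-state peak Cmax,ss = C₀·R ≈ 13.580 × 1.3900 ≈ 18.876 μg/mL.
Peak 18.9 μg/mL vs MTC 15 μg/mL: exceeds toxic threshold.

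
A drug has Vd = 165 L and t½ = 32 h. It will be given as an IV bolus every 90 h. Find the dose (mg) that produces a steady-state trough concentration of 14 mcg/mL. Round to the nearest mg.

13918 mg

τ/t½ = 90/32 ≈ 2.8125, so f = (1/2)^(90/32) ≈ 0.142349.
Cmin,ss = (D/Vd)·f/(1−f), so D = Cmin,ss·Vd·(1−f)/f.
D = 14 × 165 × (1−f)/f ≈ 14 × 165 × 6.02499 ≈ 13917.73 mg.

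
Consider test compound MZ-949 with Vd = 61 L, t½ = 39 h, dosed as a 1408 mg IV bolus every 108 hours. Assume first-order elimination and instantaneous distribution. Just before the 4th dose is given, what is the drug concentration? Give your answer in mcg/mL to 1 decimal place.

f = (1/2)^(τ/t½) = (1/2)^(108/39) ≈ 0.1467.
C₀ = D/Vd = 1408/61 ≈ 23.082 mcg/mL.
Before the 4th dose, 3 doses have been given. Superposition: Cmin = C₀·(f + f² + … + f^3).
≈ 23.082 × (0.1467 + 0.0215 + 0.0032) ≈ 23.082 × 0.1714 ≈ 3.956 mcg/mL.

4.0 mcg/mL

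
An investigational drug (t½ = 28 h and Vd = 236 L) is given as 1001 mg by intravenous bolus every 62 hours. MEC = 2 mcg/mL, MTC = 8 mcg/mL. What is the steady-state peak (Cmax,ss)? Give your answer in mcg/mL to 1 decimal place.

Over one 62-h interval, 62/28 ≈ 2.2143 half-lives elapse, leaving f ≈ 0.2155 of each dose.
At steady state, accumulation factor R = 1/(1 − e^(−kτ)) ≈ 1.2747.
Single-dose peak C₀ = D/Vd = 1001/236 ≈ 4.242 mcg/mL.
Cmax,ss = C₀/(1 − f) ≈ 4.242/0.7845 ≈ 5.407 mcg/mL.
Peak 5.4 mcg/mL vs MTC 8 mcg/mL: below toxic threshold.

5.4 mcg/mL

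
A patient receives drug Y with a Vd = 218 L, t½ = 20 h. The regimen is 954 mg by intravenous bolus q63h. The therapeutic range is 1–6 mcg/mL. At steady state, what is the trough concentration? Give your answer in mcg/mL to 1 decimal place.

Over one 63-h interval, 63/20 ≈ 3.15 half-lives elapse, leaving f ≈ 0.1127 of each dose.
At steady state, accumulation factor R = 1/(1 − e^(−kτ)) ≈ 1.1270.
Single-dose peak C₀ = D/Vd = 954/218 ≈ 4.376 mcg/mL.
Steady-state peak Cmax,ss = C₀·R ≈ 4.376 × 1.1270 ≈ 4.932 mcg/mL.
One interval later, Cmin,ss = Cmax,ss·e^(−kτ) ≈ 4.932 × 0.1127 ≈ 0.556 mcg/mL.
Trough 0.6 mcg/mL vs MEC 1 mcg/mL: subtherapeutic.

0.6 mcg/mL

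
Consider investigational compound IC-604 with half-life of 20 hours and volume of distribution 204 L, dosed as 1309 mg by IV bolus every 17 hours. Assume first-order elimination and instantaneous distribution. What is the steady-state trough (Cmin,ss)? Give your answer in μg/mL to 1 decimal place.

8.0 μg/mL

k = ln2/t½ = ln2/20 ≈ 0.034657 h⁻¹; fraction remaining f = e^(−kτ) = e^(−0.034657×17) ≈ 0.5548.
Single-dose peak C₀ = D/Vd = 1309/204 ≈ 6.417 μg/mL.
Steady-state trough Cmin,ss = C₀·f/(1−f) ≈ 6.417 × 0.5548/0.4452 ≈ 7.997 μg/mL.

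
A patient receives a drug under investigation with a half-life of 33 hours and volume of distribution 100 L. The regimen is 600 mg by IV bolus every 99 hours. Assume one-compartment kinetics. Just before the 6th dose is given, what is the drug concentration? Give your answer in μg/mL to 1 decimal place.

f = (1/2)^(τ/t½) = (1/2)^(99/33) ≈ 0.1250.
C₀ = D/Vd = 600/100 ≈ 6.000 μg/mL.
Before the 6th dose, 5 doses have been given. Superposition: Cmin = C₀·(f + f² + … + f^5).
≈ 6.000 × (0.1250 + 0.0156 + 0.0020 + 0.0002 + 0.0000) ≈ 6.000 × 0.1428 ≈ 0.857 μg/mL.

0.9 μg/mL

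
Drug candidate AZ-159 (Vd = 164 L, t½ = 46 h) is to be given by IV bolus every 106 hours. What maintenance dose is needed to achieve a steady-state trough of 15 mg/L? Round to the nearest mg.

τ/t½ = 106/46 ≈ 2.3043, so f = (1/2)^(106/46) ≈ 0.202452.
Cmin,ss = (D/Vd)·f/(1−f), so D = Cmin,ss·Vd·(1−f)/f.
D = 15 × 164 × (1−f)/f ≈ 15 × 164 × 3.93944 ≈ 9691.02 mg.

9691 mg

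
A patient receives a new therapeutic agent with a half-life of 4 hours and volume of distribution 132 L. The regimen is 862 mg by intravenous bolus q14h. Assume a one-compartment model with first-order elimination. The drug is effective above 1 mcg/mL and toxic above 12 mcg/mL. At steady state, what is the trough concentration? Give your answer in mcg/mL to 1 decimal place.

0.6 mcg/mL

Over one 14-h interval, 14/4 ≈ 3.5 half-lives elapse, leaving f ≈ 0.0884 of each dose.
Accumulation ratio R = 1/(1 − f) ≈ 1/0.9116 ≈ 1.0970.
Single-dose peak C₀ = D/Vd = 862/132 ≈ 6.530 mcg/mL.
Cmax,ss = C₀/(1 − f) ≈ 6.530/0.9116 ≈ 7.163 mcg/mL.
Steady-state trough Cmin,ss = Cmax,ss·f ≈ 7.163 × 0.0884 ≈ 0.633 mcg/mL.
Trough 0.6 mcg/mL vs MEC 1 mcg/mL: subtherapeutic.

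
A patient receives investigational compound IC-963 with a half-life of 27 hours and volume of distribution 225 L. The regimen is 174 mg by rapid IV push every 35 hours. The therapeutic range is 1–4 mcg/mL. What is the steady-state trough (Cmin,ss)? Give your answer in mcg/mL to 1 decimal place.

0.5 mcg/mL

k = ln2/t½ = ln2/27 ≈ 0.025672 h⁻¹; fraction remaining f = e^(−kτ) = e^(−0.025672×35) ≈ 0.4072.
At steady state, accumulation factor R = 1/(1 − e^(−kτ)) ≈ 1.6869.
Each bolus raises the concentration by D/Vd = 174/225 ≈ 0.773 mcg/mL.
Steady-state peak Cmax,ss = C₀·R ≈ 0.773 × 1.6869 ≈ 1.304 mcg/mL.
One interval later, Cmin,ss = Cmax,ss·e^(−kτ) ≈ 1.304 × 0.4072 ≈ 0.531 mcg/mL.
Trough 0.5 mcg/mL vs MEC 1 mcg/mL: subtherapeutic.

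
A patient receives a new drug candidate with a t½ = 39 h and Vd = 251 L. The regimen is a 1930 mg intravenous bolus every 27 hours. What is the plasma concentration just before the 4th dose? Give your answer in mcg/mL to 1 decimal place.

f = (1/2)^(τ/t½) = (1/2)^(27/39) ≈ 0.6189.
C₀ = D/Vd = 1930/251 ≈ 7.689 mcg/mL.
Before the 4th dose, 3 doses have been given. Superposition: Cmin = C₀·(f + f² + … + f^3).
≈ 7.689 × (0.6189 + 0.3830 + 0.2371) ≈ 7.689 × 1.2390 ≈ 9.527 mcg/mL.

9.5 mcg/mL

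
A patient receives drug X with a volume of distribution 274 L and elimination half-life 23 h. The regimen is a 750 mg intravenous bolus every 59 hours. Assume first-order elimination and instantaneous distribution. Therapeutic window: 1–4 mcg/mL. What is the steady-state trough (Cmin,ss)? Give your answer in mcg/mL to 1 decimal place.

0.6 mcg/mL

τ/t½ = 59/23 ≈ 2.5652, so fraction remaining f = (1/2)^(59/23) ≈ 0.1690.
Single-dose peak C₀ = D/Vd = 750/274 ≈ 2.737 mcg/mL.
Steady-state trough Cmin,ss = C₀·f/(1−f) ≈ 2.737 × 0.1690/0.8310 ≈ 0.557 mcg/mL.
Trough 0.6 mcg/mL vs MEC 1 mcg/mL: subtherapeutic.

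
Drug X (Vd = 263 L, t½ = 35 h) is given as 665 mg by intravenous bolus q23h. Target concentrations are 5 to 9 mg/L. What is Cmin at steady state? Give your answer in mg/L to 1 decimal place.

4.4 mg/L

τ/t½ = 23/35 ≈ 0.65714, so fraction remaining f = (1/2)^(23/35) ≈ 0.6341.
Accumulation ratio R = 1/(1 − f) ≈ 1/0.3659 ≈ 2.7330.
Single-dose peak C₀ = D/Vd = 665/263 ≈ 2.529 mg/L.
Cmax,ss = C₀/(1 − f) ≈ 2.529/0.3659 ≈ 6.912 mg/L.
Steady-state trough Cmin,ss = Cmax,ss·f ≈ 6.912 × 0.6341 ≈ 4.383 mg/L.
Trough 4.4 mg/L vs MEC 5 mg/L: subtherapeutic.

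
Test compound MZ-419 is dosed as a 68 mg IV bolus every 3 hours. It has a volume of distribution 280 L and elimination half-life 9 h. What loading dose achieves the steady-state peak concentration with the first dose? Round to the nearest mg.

f = (1/2)^(3/9) ≈ 0.793701; accumulation ratio R = 1/(1−f) ≈ 4.84733.
Loading dose to hit Cmax,ss on first dose: D_load = D_maint·R ≈ 68 × 4.84733 ≈ 329.62 mg.

330 mg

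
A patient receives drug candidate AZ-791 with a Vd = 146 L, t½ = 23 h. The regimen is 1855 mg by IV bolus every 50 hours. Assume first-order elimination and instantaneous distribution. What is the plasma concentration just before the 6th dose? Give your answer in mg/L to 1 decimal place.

3.6 mg/L

f = (1/2)^(τ/t½) = (1/2)^(50/23) ≈ 0.2216.
C₀ = D/Vd = 1855/146 ≈ 12.705 mg/L.
Before the 6th dose, 5 doses have been given. Superposition: Cmin = C₀·(f + f² + … + f^5).
≈ 12.705 × (0.2216 + 0.0491 + 0.0109 + 0.0024 + 0.0005) ≈ 12.705 × 0.2845 ≈ 3.615 mg/L.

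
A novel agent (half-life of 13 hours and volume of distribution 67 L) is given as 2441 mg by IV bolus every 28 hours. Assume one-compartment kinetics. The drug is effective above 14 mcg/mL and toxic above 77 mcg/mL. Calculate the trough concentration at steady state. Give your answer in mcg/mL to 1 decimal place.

τ/t½ = 28/13 ≈ 2.1538, so fraction remaining f = (1/2)^(28/13) ≈ 0.2247.
Each bolus raises the concentration by D/Vd = 2441/67 ≈ 36.433 mcg/mL.
Steady-state trough Cmin,ss = C₀·f/(1−f) ≈ 36.433 × 0.2247/0.7753 ≈ 10.559 mcg/mL.
Trough 10.6 mcg/mL vs MEC 14 mcg/mL: subtherapeutic.

10.6 mcg/mL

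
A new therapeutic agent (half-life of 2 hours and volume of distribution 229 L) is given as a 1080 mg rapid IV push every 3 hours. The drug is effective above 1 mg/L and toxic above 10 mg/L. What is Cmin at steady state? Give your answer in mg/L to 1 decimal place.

k = ln2/t½ = ln2/2 ≈ 0.346574 h⁻¹; fraction remaining f = e^(−kτ) = e^(−0.346574×3) ≈ 0.3536.
At steady state, accumulation factor R = 1/(1 − e^(−kτ)) ≈ 1.5470.
Each bolus raises the concentration by D/Vd = 1080/229 ≈ 4.716 mg/L.
Steady-state peak Cmax,ss = C₀·R ≈ 4.716 × 1.5470 ≈ 7.296 mg/L.
One interval later, Cmin,ss = Cmax,ss·e^(−kτ) ≈ 7.296 × 0.3536 ≈ 2.580 mg/L.
Trough 2.6 mg/L vs MEC 1 mg/L: adequate.

2.6 mg/L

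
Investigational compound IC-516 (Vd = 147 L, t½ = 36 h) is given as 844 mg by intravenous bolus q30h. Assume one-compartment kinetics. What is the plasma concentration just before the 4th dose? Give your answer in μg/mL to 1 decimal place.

f = (1/2)^(τ/t½) = (1/2)^(30/36) ≈ 0.5612.
C₀ = D/Vd = 844/147 ≈ 5.741 μg/mL.
Before the 4th dose, 3 doses have been given. Superposition: Cmin = C₀·(f + f² + … + f^3).
≈ 5.741 × (0.5612 + 0.3149 + 0.1767) ≈ 5.741 × 1.0528 ≈ 6.044 μg/mL.

6.0 μg/mL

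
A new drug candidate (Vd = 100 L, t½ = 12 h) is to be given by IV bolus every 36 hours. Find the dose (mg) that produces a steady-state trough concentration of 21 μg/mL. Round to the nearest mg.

τ/t½ = 36/12 ≈ 3, so f = (1/2)^(36/12) ≈ 0.125000.
Cmin,ss = (D/Vd)·f/(1−f), so D = Cmin,ss·Vd·(1−f)/f.
D = 21 × 100 × (1−f)/f ≈ 21 × 100 × 7.00000 ≈ 14700.00 mg.

14700 mg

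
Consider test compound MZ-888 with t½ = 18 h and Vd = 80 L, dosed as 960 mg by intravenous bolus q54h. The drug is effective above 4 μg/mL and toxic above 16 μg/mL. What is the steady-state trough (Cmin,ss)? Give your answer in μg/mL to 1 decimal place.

The dosing interval is 3 half-lives, so f = 2^(−3) = 0.125.
At steady state, R = 1/(1 − 0.125) = 8/7.
Single-dose peak C₀ = D/Vd = 960/80 = 12 μg/mL.
Steady-state peak Cmax,ss = C₀·R = 12 × 8/7 ≈ 13.714 μg/mL.
Steady-state trough Cmin,ss = Cmax,ss·f ≈ 13.714 × 0.125 ≈ 1.714 μg/mL.
Trough 1.7 μg/mL vs MEC 4 μg/mL: subtherapeutic.

1.7 μg/mL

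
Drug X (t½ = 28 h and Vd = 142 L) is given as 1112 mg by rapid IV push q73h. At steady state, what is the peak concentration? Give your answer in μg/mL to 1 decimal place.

Over one 73-h interval, 73/28 ≈ 2.6071 half-lives elapse, leaving f ≈ 0.1641 of each dose.
At steady state, accumulation factor R = 1/(1 − e^(−kτ)) ≈ 1.1963.
Each bolus raises the concentration by D/Vd = 1112/142 ≈ 7.831 μg/mL.
Cmax,ss = C₀/(1 − f) ≈ 7.831/0.8359 ≈ 9.368 μg/mL.

9.4 μg/mL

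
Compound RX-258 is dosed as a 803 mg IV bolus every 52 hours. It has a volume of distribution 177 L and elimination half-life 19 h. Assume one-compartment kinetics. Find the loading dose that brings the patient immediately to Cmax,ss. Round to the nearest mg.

f = (1/2)^(52/19) ≈ 0.150013; accumulation ratio R = 1/(1−f) ≈ 1.17649.
Loading dose to hit Cmax,ss on first dose: D_load = D_maint·R ≈ 803 × 1.17649 ≈ 944.72 mg.

945 mg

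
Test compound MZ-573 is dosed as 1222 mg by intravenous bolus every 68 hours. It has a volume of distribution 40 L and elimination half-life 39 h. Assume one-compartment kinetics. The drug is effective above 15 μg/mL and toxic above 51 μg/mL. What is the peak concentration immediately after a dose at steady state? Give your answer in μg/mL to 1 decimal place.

43.6 μg/mL

k = ln2/t½ = ln2/39 ≈ 0.017773 h⁻¹; fraction remaining f = e^(−kτ) = e^(−0.017773×68) ≈ 0.2986.
At steady state, accumulation factor R = 1/(1 − e^(−kτ)) ≈ 1.4257.
Each bolus raises the concentration by D/Vd = 1222/40 ≈ 30.550 μg/mL.
Steady-state peak Cmax,ss = C₀·R ≈ 30.550 × 1.4257 ≈ 43.555 μg/mL.
Peak 43.6 μg/mL vs MTC 51 μg/mL: below toxic threshold.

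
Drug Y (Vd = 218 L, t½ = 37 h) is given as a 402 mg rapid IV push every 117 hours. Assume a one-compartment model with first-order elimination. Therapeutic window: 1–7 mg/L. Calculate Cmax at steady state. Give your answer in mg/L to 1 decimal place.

2.1 mg/L

τ/t½ = 117/37 ≈ 3.1622, so fraction remaining f = (1/2)^(117/37) ≈ 0.1117.
At steady state, accumulation factor R = 1/(1 − e^(−kτ)) ≈ 1.1257.
Single-dose peak C₀ = D/Vd = 402/218 ≈ 1.844 mg/L.
Steady-state peak Cmax,ss = C₀·R ≈ 1.844 × 1.1257 ≈ 2.076 mg/L.
Peak 2.1 mg/L vs MTC 7 mg/L: below toxic threshold.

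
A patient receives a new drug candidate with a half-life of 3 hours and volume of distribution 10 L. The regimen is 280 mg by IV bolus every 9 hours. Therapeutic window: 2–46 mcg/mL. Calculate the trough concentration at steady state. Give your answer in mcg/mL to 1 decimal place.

4.0 mcg/mL

The dosing interval is 3 half-lives, so f = 2^(−3) = 0.125.
At steady state, R = 1/(1 − 0.125) = 8/7.
Single-dose peak C₀ = D/Vd = 280/10 = 28 mcg/mL.
Steady-state peak Cmax,ss = C₀·R = 28 × 8/7 ≈ 32.000 mcg/mL.
Steady-state trough Cmin,ss = Cmax,ss·f ≈ 32.000 × 0.125 ≈ 4.000 mcg/mL.
Trough 4.0 mcg/mL vs MEC 2 mcg/mL: adequate.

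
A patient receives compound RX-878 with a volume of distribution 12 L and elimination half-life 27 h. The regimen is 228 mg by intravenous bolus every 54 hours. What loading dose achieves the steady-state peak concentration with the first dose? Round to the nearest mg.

304 mg

f = (1/2)^(54/27) ≈ 0.250000; accumulation ratio R = 1/(1−f) ≈ 1.33333.
Loading dose to hit Cmax,ss on first dose: D_load = D_maint·R ≈ 228 × 1.33333 ≈ 304.00 mg.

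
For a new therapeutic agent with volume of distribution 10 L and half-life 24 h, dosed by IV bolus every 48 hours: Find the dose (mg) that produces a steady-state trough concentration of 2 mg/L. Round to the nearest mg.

60 mg

τ/t½ = 48/24 ≈ 2, so f = (1/2)^(48/24) ≈ 0.250000.
Cmin,ss = (D/Vd)·f/(1−f), so D = Cmin,ss·Vd·(1−f)/f.
D = 2 × 10 × (1−f)/f ≈ 2 × 10 × 3.00000 ≈ 60.00 mg.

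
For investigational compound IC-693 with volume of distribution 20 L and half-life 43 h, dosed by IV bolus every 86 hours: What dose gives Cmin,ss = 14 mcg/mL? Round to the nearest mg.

τ/t½ = 86/43 ≈ 2, so f = (1/2)^(86/43) ≈ 0.250000.
Cmin,ss = (D/Vd)·f/(1−f), so D = Cmin,ss·Vd·(1−f)/f.
D = 14 × 20 × (1−f)/f ≈ 14 × 20 × 3.00000 ≈ 840.00 mg.

840 mg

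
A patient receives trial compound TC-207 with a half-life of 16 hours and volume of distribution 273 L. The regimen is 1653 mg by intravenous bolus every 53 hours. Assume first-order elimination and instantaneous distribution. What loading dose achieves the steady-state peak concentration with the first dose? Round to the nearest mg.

1838 mg

f = (1/2)^(53/16) ≈ 0.100656; accumulation ratio R = 1/(1−f) ≈ 1.11192.
Loading dose to hit Cmax,ss on first dose: D_load = D_maint·R ≈ 1653 × 1.11192 ≈ 1838.00 mg.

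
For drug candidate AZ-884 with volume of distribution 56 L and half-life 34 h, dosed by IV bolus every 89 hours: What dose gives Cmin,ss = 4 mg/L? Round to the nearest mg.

1151 mg

τ/t½ = 89/34 ≈ 2.6176, so f = (1/2)^(89/34) ≈ 0.162933.
Cmin,ss = (D/Vd)·f/(1−f), so D = Cmin,ss·Vd·(1−f)/f.
D = 4 × 56 × (1−f)/f ≈ 4 × 56 × 5.13749 ≈ 1150.80 mg.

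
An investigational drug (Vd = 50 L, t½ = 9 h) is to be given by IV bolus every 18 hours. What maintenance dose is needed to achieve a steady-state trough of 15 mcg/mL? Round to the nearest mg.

2250 mg

τ/t½ = 18/9 ≈ 2, so f = (1/2)^(18/9) ≈ 0.250000.
Cmin,ss = (D/Vd)·f/(1−f), so D = Cmin,ss·Vd·(1−f)/f.
D = 15 × 50 × (1−f)/f ≈ 15 × 50 × 3.00000 ≈ 2250.00 mg.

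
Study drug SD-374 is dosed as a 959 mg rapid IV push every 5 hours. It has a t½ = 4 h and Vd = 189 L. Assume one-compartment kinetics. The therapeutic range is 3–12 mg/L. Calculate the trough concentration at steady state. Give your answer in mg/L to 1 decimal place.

3.7 mg/L

Over one 5-h interval, 5/4 ≈ 1.25 half-lives elapse, leaving f ≈ 0.4204 of each dose.
Single-dose peak C₀ = D/Vd = 959/189 ≈ 5.074 mg/L.
Steady-state trough Cmin,ss = C₀·f/(1−f) ≈ 5.074 × 0.4204/0.5796 ≈ 3.680 mg/L.
Trough 3.7 mg/L vs MEC 3 mg/L: adequate.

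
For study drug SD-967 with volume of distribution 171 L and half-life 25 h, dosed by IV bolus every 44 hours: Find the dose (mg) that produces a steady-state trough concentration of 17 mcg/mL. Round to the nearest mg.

6939 mg

τ/t½ = 44/25 ≈ 1.76, so f = (1/2)^(44/25) ≈ 0.295248.
Cmin,ss = (D/Vd)·f/(1−f), so D = Cmin,ss·Vd·(1−f)/f.
D = 17 × 171 × (1−f)/f ≈ 17 × 171 × 2.38698 ≈ 6938.95 mg.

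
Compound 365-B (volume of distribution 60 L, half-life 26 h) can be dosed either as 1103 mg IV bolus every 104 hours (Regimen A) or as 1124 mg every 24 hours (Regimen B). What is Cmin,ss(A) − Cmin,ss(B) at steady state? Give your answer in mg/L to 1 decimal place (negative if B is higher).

Regimen A: f = (1/2)^(104/26) ≈ 0.0625; Cmin,ss = (1103/60)·f/(1−f) ≈ 1.226 mg/L.
Regimen B: f = (1/2)^(24/26) ≈ 0.5274; Cmin,ss = (1124/60)·f/(1−f) ≈ 20.906 mg/L.
Difference ≈ 1.226 − 20.906 ≈ -19.680 mg/L.

-19.7 mg/L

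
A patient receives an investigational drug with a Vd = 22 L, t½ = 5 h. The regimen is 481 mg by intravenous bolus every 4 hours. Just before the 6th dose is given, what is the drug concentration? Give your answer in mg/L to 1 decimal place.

27.7 mg/L

f = (1/2)^(τ/t½) = (1/2)^(4/5) ≈ 0.5743.
C₀ = D/Vd = 481/22 ≈ 21.864 mg/L.
Before the 6th dose, 5 doses have been given. Superposition: Cmin = C₀·(f + f² + … + f^5).
≈ 21.864 × (0.5743 + 0.3298 + 0.1894 + 0.1088 + 0.0625) ≈ 21.864 × 1.2648 ≈ 27.654 mg/L.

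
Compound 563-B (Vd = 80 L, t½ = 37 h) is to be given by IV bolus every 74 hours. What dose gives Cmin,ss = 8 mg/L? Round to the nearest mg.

τ/t½ = 74/37 ≈ 2, so f = (1/2)^(74/37) ≈ 0.250000.
Cmin,ss = (D/Vd)·f/(1−f), so D = Cmin,ss·Vd·(1−f)/f.
D = 8 × 80 × (1−f)/f ≈ 8 × 80 × 3.00000 ≈ 1920.00 mg.

1920 mg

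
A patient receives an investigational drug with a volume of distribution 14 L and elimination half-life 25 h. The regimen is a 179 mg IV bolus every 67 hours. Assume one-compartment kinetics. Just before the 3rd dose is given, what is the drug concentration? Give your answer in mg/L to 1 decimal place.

f = (1/2)^(τ/t½) = (1/2)^(67/25) ≈ 0.1560.
C₀ = D/Vd = 179/14 ≈ 12.786 mg/L.
Before the 3rd dose, 2 doses have been given. Superposition: Cmin = C₀·(f + f²).
≈ 12.786 × (0.1560 + 0.0243) ≈ 12.786 × 0.1803 ≈ 2.305 mg/L.

2.3 mg/L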